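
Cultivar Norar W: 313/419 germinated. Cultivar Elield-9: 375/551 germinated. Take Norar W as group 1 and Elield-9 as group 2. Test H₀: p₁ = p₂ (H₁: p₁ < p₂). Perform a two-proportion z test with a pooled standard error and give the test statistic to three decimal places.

p̂₁ = 313/419 ≈ 0.747017, p̂₂ = 375/551 ≈ 0.680581.
Pooled p̂ = (313+375)/(419+551) = 688/970 = 0.709278.
SE = √(0.206203 × 0.00420152) = 0.029434.
z = (0.747017 − 0.680581)/0.029434 = 0.066436/0.029434 = 2.257.

z = 2.257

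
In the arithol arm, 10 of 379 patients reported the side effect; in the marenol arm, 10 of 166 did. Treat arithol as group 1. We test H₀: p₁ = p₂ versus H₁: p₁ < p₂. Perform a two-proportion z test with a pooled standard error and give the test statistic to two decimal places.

z = -1.93

p̂₁ = 10/379 = 0.0264, p̂₂ = 10/166 = 0.0602.
Pooled p̂ = (10+10)/(379+166) = 20/545 = 0.0367.
SE = √(0.0353506 × 0.00866262) = 0.0175.
z = (0.0264 − 0.0602)/0.0175 = -0.0338/0.0175 = -1.93.
p-value = P(Z < -1.935) ≈ 0.0265.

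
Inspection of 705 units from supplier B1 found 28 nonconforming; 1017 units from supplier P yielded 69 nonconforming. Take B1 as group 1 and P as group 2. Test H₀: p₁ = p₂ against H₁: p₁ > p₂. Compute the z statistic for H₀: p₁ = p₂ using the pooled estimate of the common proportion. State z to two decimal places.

z = -2.49

p̂₁ = 28/705 ≈ 0.0397, p̂₂ = 69/1017 ≈ 0.0678.
Pooled p̂ = (28+69)/(705+1017) = 97/1722 = 0.0563.
SE = √(0.0531568 × 0.00240172) = 0.0113.
z = (0.0397 − 0.0678)/0.0113 = -0.0281/0.0113 = -2.49.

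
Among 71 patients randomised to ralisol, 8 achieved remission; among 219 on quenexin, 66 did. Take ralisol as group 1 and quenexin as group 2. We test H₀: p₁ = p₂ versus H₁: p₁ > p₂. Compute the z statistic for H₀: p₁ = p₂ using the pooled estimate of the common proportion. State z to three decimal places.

p̂₁ = 8/71 ≈ 0.11268, p̂₂ = 66/219 ≈ 0.30137.
Pooled p̂ = (8+66)/(71+219) = 74/290 = 0.25517.
SE = √(p̂(1−p̂)(1/n₁+1/n₂)) = √(0.25517·0.74483·0.0186507) = √(0.00354475) = 0.05954.
z = (0.11268 − 0.30137)/0.05954 = -0.18869/0.05954 = -3.169.
p-value = P(Z > -3.169) ≈ 0.9992.

z = -3.169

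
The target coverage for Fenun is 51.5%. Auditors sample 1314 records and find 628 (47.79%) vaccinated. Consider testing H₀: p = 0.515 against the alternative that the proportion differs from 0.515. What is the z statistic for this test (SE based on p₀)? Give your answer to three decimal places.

z = -2.689

p̂ = 628/1314 ≈ 0.477930.
Under H₀, SE = √(0.515·0.485/1314) = √(0.000190088) = 0.013787.
z = (0.477930 − 0.515)/0.013787 = -0.037070/0.013787 = -2.689.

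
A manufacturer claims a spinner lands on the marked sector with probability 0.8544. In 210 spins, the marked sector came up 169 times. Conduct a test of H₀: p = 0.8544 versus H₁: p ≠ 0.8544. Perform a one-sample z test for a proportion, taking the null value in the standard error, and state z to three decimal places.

z = -2.039

p̂ = 169/210 = 0.80476.
SE = √(p₀(1−p₀)/n) = √(0.1244/210) = 0.02434.
z = (0.80476 − 0.8544)/0.02434 = -0.04964/0.02434 = -2.039.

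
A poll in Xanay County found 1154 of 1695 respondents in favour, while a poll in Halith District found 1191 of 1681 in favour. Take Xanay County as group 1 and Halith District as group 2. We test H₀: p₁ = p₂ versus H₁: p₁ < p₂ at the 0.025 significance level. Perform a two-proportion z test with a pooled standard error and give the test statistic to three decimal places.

z = -1.746

p̂₁ = 1154/1695 ≈ 0.68083, p̂₂ = 1191/1681 ≈ 0.70851.
Pooled p̂ = (1154+1191)/(1695+1681) = 2345/3376 = 0.69461.
SE = √(0.212127 × 0.00118485) = 0.01585.
z = (0.68083 − 0.70851)/0.01585 = -0.02768/0.01585 = -1.746.
p-value = P(Z < -1.746) ≈ 0.0404; since p > α = 0.025, fail to reject H₀.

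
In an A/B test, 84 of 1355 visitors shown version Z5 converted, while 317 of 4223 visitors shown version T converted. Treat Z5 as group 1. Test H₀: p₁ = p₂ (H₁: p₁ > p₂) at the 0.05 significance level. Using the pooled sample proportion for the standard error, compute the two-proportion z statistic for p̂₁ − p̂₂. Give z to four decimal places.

z = -1.6209

p̂₁ = 84/1355 ≈ 0.0619926, p̂₂ = 317/4223 ≈ 0.0750651.
Pooled p̂ = (84+317)/(1355+4223) = 401/5578 = 0.0718896.
SE = √(p̂(1−p̂)(1/n₁+1/n₂)) = √(0.0718896·0.9281104·0.000974806) = √(6.50405e-05) = 0.0080648.
z = (0.0619926 − 0.0750651)/0.0080648 = -0.0130725/0.0080648 = -1.6209.
p-value = P(Z > -1.621) ≈ 0.9475; since p > α = 0.05, fail to reject H₀.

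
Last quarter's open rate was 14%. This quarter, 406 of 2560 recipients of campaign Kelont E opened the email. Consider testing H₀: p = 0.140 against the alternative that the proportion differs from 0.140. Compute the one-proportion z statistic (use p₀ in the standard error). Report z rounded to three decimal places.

p̂ = 406/2560 = 0.158594.
SE = √(p₀(1−p₀)/n) = √(0.1204/2560) = 0.006858.
z = (0.158594 − 0.14)/0.006858 = 0.018594/0.006858 = 2.711.
p-value = 2·P(Z > 2.711) ≈ 0.0067.

z = 2.711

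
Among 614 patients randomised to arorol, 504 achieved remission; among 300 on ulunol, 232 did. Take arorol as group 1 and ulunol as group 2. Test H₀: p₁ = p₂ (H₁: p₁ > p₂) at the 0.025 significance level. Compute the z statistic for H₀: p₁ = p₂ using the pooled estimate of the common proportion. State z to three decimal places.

z = 1.703

p̂₁ = 504/614 ≈ 0.82085, p̂₂ = 232/300 ≈ 0.77333.
Pooled p̂ = (504+232)/(614+300) = 736/914 = 0.80525.
SE = √(0.156821 × 0.004962) = 0.02790.
z = (0.82085 − 0.77333)/0.02790 = 0.04752/0.02790 = 1.703.
p-value = P(Z > 1.703) ≈ 0.0443. With α = 0.025, fail to reject H₀.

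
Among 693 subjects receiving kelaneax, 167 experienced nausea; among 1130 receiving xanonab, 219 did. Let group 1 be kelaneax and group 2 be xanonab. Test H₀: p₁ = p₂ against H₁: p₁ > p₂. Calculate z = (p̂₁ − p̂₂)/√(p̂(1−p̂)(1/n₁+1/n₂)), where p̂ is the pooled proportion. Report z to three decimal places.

p̂₁ = 167/693 ≈ 0.24098, p̂₂ = 219/1130 ≈ 0.19381.
Pooled p̂ = (167+219)/(693+1130) = 386/1823 = 0.21174.
SE = √(p̂(1−p̂)(1/n₁+1/n₂)) = √(0.21174·0.78826·0.00232796) = √(0.000388549) = 0.01971.
z = (0.24098 − 0.19381)/0.01971 = 0.04717/0.01971 = 2.393.

z = 2.393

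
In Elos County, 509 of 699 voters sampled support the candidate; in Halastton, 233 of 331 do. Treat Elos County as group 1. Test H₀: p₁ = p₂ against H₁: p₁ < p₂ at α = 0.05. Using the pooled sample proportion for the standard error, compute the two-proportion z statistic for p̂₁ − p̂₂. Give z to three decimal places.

z = 0.810

p̂₁ = 509/699 = 0.72818, p̂₂ = 233/331 = 0.70393.
Pooled p̂ = (509+233)/(699+331) = 742/1030 = 0.72039.
SE = √(p̂(1−p̂)(1/n₁+1/n₂)) = √(0.72039·0.27961·0.00445176) = √(0.000896714) = 0.02995.
z = (0.72818 − 0.70393)/0.02995 = 0.02425/0.02995 = 0.810.
p-value = P(Z < 0.810) ≈ 0.7910, so at α = 0.05 we fail to reject H₀.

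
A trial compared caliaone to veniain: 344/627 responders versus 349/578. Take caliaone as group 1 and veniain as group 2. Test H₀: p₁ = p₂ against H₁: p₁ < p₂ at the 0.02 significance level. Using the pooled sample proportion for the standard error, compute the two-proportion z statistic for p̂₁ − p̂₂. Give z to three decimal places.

p̂₁ = 344/627 ≈ 0.548644, p̂₂ = 349/578 ≈ 0.603806.
Pooled p̂ = (344+349)/(627+578) = 693/1205 = 0.575104.
SE = √(p̂(1−p̂)(1/n₁+1/n₂)) = √(0.575104·0.424896·0.003325) = √(0.000812495) = 0.028504.
z = (0.548644 − 0.603806)/0.028504 = -0.055162/0.028504 = -1.935.
p-value = P(Z < -1.935) ≈ 0.0265. With α = 0.02, fail to reject H₀.

z = -1.935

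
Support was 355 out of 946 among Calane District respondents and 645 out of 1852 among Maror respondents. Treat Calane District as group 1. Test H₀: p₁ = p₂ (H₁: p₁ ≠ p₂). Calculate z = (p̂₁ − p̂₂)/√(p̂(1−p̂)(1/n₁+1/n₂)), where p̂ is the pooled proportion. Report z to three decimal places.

p̂₁ = 355/946 ≈ 0.37526, p̂₂ = 645/1852 ≈ 0.34827.
Pooled p̂ = (355+645)/(946+1852) = 1000/2798 = 0.35740.
SE = √(p̂(1−p̂)(1/n₁+1/n₂)) = √(0.35740·0.64260·0.00159704) = √(0.000366784) = 0.01915.
z = (0.37526 − 0.34827)/0.01915 = 0.02699/0.01915 = 1.409.
Two-sided p-value ≈ 2·Φ(−1.409) = 0.1587.

z = 1.409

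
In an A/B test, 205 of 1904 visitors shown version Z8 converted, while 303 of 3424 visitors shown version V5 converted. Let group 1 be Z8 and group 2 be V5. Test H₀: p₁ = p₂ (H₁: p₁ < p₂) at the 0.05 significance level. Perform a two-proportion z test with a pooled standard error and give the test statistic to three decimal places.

p̂₁ = 205/1904 ≈ 0.107668, p̂₂ = 303/3424 ≈ 0.088493.
Pooled p̂ = (205+303)/(1904+3424) = 508/5328 = 0.095345.
SE = √(0.0862546 × 0.000817266) = 0.008396.
z = (0.107668 − 0.088493)/0.008396 = 0.019175/0.008396 = 2.284.
p-value = P(Z < 2.284) ≈ 0.9888; since p > α = 0.05, fail to reject H₀.

z = 2.284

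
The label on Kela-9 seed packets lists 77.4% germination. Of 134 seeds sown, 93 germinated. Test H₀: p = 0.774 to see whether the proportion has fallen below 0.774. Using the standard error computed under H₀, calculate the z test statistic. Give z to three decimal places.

z = -2.213

p̂ = 93/134 ≈ 0.69403.
SE = √(p₀(1−p₀)/n) = √(0.17492/134) = 0.03613.
z = (0.69403 − 0.774)/0.03613 = -0.07997/0.03613 = -2.213.
p-value = P(Z < -2.213) ≈ 0.0134.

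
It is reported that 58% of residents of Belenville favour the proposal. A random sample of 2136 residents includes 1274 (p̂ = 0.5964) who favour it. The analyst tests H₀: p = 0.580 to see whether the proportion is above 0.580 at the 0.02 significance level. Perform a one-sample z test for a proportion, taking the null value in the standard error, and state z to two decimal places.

z = 1.54

p̂ = 1274/2136 = 0.59644.
SE = √(p₀(1−p₀)/n) = √(0.2436/2136) = 0.01068.
z = (0.59644 − 0.58)/0.01068 = 0.01644/0.01068 = 1.54.
p-value = P(Z > 1.540) ≈ 0.0618. With α = 0.02, fail to reject H₀.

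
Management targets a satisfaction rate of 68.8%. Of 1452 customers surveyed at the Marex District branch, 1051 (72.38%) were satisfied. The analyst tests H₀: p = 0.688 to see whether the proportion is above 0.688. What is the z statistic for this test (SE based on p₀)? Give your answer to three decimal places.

z = 2.947

p̂ = 1051/1452 = 0.72383.
SE = √(p₀(1−p₀)/n) = √(0.21466/1452) = 0.01216.
z = (0.72383 − 0.688)/0.01216 = 0.03583/0.01216 = 2.947.
p-value = P(Z > 2.947) ≈ 0.0016.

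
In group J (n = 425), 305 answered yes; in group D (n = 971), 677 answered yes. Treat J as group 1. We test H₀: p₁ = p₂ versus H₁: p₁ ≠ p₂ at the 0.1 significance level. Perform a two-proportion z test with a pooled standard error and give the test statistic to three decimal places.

z = 0.769

p̂₁ = 305/425 = 0.71765, p̂₂ = 677/971 = 0.69722.
Pooled p̂ = (305+677)/(425+971) = 982/1396 = 0.70344.
SE = √(p̂(1−p̂)(1/n₁+1/n₂)) = √(0.70344·0.29656·0.00338281) = √(0.000705697) = 0.02656.
z = (0.71765 − 0.69722)/0.02656 = 0.02043/0.02656 = 0.769.
Two-sided p-value ≈ 2·Φ(−0.769) = 0.4419; since p > α = 0.1, fail to reject H₀.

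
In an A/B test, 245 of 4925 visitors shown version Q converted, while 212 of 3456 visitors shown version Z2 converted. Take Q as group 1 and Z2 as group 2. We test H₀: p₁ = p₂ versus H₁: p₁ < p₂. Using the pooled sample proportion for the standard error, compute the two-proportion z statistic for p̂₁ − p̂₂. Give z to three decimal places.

z = -2.302

p̂₁ = 245/4925 ≈ 0.049746, p̂₂ = 212/3456 ≈ 0.061343.
Pooled p̂ = (245+212)/(4925+3456) = 457/8381 = 0.054528.
SE = √(0.0515548 × 0.000492398) = 0.005038.
z = (0.049746 − 0.061343)/0.005038 = -0.011597/0.005038 = -2.302.
p-value = P(Z < -2.302) ≈ 0.0107.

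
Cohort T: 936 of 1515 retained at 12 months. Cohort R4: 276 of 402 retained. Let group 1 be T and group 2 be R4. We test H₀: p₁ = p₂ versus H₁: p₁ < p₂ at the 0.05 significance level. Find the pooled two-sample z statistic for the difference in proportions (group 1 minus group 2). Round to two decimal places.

p̂₁ = 936/1515 ≈ 0.6178, p̂₂ = 276/402 ≈ 0.6866.
Pooled p̂ = (936+276)/(1515+402) = 1212/1917 = 0.6322.
SE = √(p̂(1−p̂)(1/n₁+1/n₂)) = √(0.6322·0.3678·0.00314763) = √(0.000731865) = 0.0271.
z = (0.6178 − 0.6866)/0.0271 = -0.0688/0.0271 = -2.54.
p-value = P(Z < -2.541) ≈ 0.0055. With α = 0.05, reject H₀.

z = -2.54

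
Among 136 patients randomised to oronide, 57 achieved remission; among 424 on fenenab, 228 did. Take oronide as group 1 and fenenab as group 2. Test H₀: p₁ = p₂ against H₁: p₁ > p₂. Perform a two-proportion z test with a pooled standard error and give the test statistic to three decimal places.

p̂₁ = 57/136 ≈ 0.41912, p̂₂ = 228/424 ≈ 0.53774.
Pooled p̂ = (57+228)/(136+424) = 285/560 = 0.50893.
SE = √(0.24992 × 0.00971143) = 0.04927.
z = (0.41912 − 0.53774)/0.04927 = -0.11862/0.04927 = -2.408.
p-value = P(Z > -2.408) ≈ 0.9920.

z = -2.408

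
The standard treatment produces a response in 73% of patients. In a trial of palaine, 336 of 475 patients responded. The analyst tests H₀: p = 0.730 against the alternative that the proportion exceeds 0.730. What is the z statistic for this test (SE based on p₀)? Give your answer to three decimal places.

z = -1.111

p̂ = 336/475 ≈ 0.70737.
Under H₀, SE = √(0.73·0.27/475) = √(0.000414947) = 0.02037.
z = (0.70737 − 0.73)/0.02037 = -0.02263/0.02037 = -1.111.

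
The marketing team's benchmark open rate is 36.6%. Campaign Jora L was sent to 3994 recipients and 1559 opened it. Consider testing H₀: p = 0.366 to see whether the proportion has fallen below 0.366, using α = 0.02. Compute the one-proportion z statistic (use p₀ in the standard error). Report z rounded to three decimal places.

z = 3.193

p̂ = 1559/3994 = 0.390336.
SE = √(p₀(1−p₀)/n) = √(0.23204/3994) = 0.007622.
z = (0.390336 − 0.366)/0.007622 = 0.024336/0.007622 = 3.193.
p-value = P(Z < 3.193) ≈ 0.9993; since p > α = 0.02, fail to reject H₀.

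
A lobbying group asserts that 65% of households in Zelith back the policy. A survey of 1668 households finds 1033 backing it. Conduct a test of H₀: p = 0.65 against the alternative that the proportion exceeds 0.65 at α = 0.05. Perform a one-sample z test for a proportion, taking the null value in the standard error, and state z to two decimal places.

p̂ = 1033/1668 ≈ 0.61930.
Standard error under H₀: √(0.65×0.35/1668) = 0.01168.
z = (0.61930 − 0.65)/0.01168 = -0.03070/0.01168 = -2.63.
p-value = P(Z > -2.628) ≈ 0.9957. With α = 0.05, fail to reject H₀.

z = -2.63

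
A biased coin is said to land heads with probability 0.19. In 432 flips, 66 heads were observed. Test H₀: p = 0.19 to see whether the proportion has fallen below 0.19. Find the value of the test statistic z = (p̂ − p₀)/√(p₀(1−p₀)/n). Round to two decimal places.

p̂ = 66/432 = 0.1528.
SE = √(p₀(1−p₀)/n) = √(0.1539/432) = 0.0189.
z = (0.1528 − 0.19)/0.0189 = -0.0372/0.0189 = -1.97.
p-value = P(Z < -1.972) ≈ 0.0243.

z = -1.97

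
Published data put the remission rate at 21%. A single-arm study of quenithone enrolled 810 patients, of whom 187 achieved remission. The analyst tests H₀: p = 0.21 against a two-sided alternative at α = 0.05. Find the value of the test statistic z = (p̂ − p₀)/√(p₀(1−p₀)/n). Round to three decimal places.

z = 1.458

p̂ = 187/810 ≈ 0.23086.
Under H₀, SE = √(0.21·0.79/810) = √(0.000204815) = 0.01431.
z = (0.23086 − 0.21)/0.01431 = 0.02086/0.01431 = 1.458.
Two-sided p-value ≈ 2·Φ(−1.458) = 0.1449. With α = 0.05, fail to reject H₀.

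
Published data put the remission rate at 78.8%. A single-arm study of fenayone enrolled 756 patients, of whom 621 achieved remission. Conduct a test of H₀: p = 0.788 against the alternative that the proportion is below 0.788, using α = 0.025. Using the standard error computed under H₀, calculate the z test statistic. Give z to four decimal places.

p̂ = 621/756 ≈ 0.821429.
Standard error under H₀: √(0.788×0.212/756) = 0.014865.
z = (0.821429 − 0.788)/0.014865 = 0.033429/0.014865 = 2.2488.
p-value = P(Z < 2.249) ≈ 0.9877. With α = 0.025, fail to reject H₀.

z = 2.2488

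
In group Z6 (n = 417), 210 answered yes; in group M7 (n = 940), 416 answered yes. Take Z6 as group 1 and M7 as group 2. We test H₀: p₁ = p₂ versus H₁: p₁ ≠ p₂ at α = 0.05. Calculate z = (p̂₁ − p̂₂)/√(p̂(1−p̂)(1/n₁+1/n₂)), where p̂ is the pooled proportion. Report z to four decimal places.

p̂₁ = 210/417 ≈ 0.503597, p̂₂ = 416/940 ≈ 0.442553.
Pooled p̂ = (210+416)/(417+940) = 626/1357 = 0.461312.
SE = √(p̂(1−p̂)(1/n₁+1/n₂)) = √(0.461312·0.538688·0.00346191) = √(0.000860296) = 0.029331.
z = (0.503597 − 0.442553)/0.029331 = 0.061044/0.029331 = 2.0812.
p-value = 2·P(Z > 2.081) ≈ 0.0374. With α = 0.05, reject H₀.

z = 2.0812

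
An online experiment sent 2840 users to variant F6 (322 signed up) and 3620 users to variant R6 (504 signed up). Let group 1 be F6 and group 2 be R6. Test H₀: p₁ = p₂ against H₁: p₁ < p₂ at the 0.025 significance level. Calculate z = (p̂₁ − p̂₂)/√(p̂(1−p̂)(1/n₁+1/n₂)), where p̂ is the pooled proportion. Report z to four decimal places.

z = -3.0877

p̂₁ = 322/2840 ≈ 0.113380, p̂₂ = 504/3620 ≈ 0.139227.
Pooled p̂ = (322+504)/(2840+3620) = 826/6460 = 0.127864.
SE = √(p̂(1−p̂)(1/n₁+1/n₂)) = √(0.127864·0.872136·0.000628356) = √(7.00709e-05) = 0.008371.
z = (0.113380 − 0.139227)/0.008371 = -0.025847/0.008371 = -3.0877.
p-value = P(Z < -3.088) ≈ 0.0010. With α = 0.025, reject H₀.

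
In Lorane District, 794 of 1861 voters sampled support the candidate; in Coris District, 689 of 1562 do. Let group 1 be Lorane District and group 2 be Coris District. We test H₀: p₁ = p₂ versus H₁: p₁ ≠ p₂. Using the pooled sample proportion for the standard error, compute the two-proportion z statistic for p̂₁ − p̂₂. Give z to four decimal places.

z = -0.8497

p̂₁ = 794/1861 ≈ 0.426652, p̂₂ = 689/1562 ≈ 0.441101.
Pooled p̂ = (794+689)/(1861+1562) = 1483/3423 = 0.433246.
SE = √(0.245544 × 0.00117755) = 0.017004.
z = (0.426652 − 0.441101)/0.017004 = -0.014449/0.017004 = -0.8497.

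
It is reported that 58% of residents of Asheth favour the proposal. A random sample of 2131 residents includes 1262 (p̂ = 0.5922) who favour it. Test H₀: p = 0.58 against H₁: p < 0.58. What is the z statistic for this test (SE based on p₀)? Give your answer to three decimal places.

p̂ = 1262/2131 = 0.59221.
SE = √(p₀(1−p₀)/n) = √(0.2436/2131) = 0.01069.
z = (0.59221 − 0.58)/0.01069 = 0.01221/0.01069 = 1.142.

z = 1.142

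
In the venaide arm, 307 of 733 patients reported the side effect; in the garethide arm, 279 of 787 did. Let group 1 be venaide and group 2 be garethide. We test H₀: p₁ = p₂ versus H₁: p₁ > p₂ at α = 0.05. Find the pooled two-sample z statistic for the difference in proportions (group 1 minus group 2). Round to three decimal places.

p̂₁ = 307/733 = 0.418827, p̂₂ = 279/787 = 0.354511.
Pooled p̂ = (307+279)/(733+787) = 586/1520 = 0.385526.
SE = √(0.236896 × 0.0026349) = 0.024984.
z = (0.418827 − 0.354511)/0.024984 = 0.064316/0.024984 = 2.574.
p-value = P(Z > 2.574) ≈ 0.0050; since p < α = 0.05, reject H₀.

z = 2.574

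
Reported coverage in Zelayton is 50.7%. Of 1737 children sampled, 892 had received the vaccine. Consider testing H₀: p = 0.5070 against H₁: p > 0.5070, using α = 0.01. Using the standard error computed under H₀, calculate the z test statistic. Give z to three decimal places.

z = 0.544

p̂ = 892/1737 ≈ 0.51353.
Standard error under H₀: √(0.507×0.493/1737) = 0.01200.
z = (0.51353 − 0.507)/0.01200 = 0.00653/0.01200 = 0.544.
p-value = P(Z > 0.544) ≈ 0.2931; since p > α = 0.01, fail to reject H₀.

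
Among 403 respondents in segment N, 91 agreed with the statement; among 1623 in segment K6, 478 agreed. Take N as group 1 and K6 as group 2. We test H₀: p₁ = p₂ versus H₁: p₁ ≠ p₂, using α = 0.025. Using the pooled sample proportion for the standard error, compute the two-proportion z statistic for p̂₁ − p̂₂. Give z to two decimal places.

p̂₁ = 91/403 = 0.2258, p̂₂ = 478/1623 = 0.2945.
Pooled p̂ = (91+478)/(403+1623) = 569/2026 = 0.2808.
SE = √(0.201973 × 0.00309753) = 0.0250.
z = (0.2258 − 0.2945)/0.0250 = -0.0687/0.0250 = -2.75.
p-value = 2·P(Z > 2.747) ≈ 0.0060, so at α = 0.025 we reject H₀.

z = -2.75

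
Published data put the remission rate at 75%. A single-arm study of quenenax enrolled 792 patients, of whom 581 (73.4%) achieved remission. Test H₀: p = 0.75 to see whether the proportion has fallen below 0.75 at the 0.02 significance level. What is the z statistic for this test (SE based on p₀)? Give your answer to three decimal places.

z = -1.067

p̂ = 581/792 ≈ 0.733586.
Standard error under H₀: √(0.75×0.25/792) = 0.015386.
z = (0.733586 − 0.75)/0.015386 = -0.016414/0.015386 = -1.067.
p-value = P(Z < -1.067) ≈ 0.1430. With α = 0.02, fail to reject H₀.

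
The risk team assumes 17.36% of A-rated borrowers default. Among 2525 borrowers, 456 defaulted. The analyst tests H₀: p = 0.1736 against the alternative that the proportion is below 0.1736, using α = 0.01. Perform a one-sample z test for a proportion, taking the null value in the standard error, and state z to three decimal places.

p̂ = 456/2525 = 0.180594.
Standard error under H₀: √(0.1736×0.8264/2525) = 0.007538.
z = (0.180594 − 0.1736)/0.007538 = 0.006994/0.007538 = 0.928.
p-value = P(Z < 0.928) ≈ 0.8233, so at α = 0.01 we fail to reject H₀.

z = 0.928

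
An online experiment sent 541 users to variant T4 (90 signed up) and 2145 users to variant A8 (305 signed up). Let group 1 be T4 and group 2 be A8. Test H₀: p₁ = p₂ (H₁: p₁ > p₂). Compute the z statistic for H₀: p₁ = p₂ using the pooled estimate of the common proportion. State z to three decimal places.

p̂₁ = 90/541 ≈ 0.16636, p̂₂ = 305/2145 ≈ 0.14219.
Pooled p̂ = (90+305)/(541+2145) = 395/2686 = 0.14706.
SE = √(0.125433 × 0.00231463) = 0.01704.
z = (0.16636 − 0.14219)/0.01704 = 0.02417/0.01704 = 1.418.
p-value = P(Z > 1.418) ≈ 0.0780.

z = 1.418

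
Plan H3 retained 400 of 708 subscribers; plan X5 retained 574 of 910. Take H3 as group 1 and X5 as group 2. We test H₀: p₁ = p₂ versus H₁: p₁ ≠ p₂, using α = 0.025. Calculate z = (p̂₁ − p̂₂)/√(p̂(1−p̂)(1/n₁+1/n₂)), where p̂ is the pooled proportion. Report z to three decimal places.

p̂₁ = 400/708 ≈ 0.56497, p̂₂ = 574/910 ≈ 0.63077.
Pooled p̂ = (400+574)/(708+910) = 974/1618 = 0.60198.
SE = √(0.239601 × 0.00251133) = 0.02453.
z = (0.56497 − 0.63077)/0.02453 = -0.06580/0.02453 = -2.682.
Two-sided p-value ≈ 2·Φ(−2.682) = 0.0073. With α = 0.025, reject H₀.

z = -2.682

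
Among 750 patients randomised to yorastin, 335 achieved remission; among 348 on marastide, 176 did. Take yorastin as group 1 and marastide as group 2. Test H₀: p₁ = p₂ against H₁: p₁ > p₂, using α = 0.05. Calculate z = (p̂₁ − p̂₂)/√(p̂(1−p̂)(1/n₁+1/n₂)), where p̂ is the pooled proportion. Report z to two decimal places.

z = -1.83

p̂₁ = 335/750 = 0.44667, p̂₂ = 176/348 = 0.50575.
Pooled p̂ = (335+176)/(750+348) = 511/1098 = 0.46539.
SE = √(p̂(1−p̂)(1/n₁+1/n₂)) = √(0.46539·0.53461·0.0042069) = √(0.00104669) = 0.03235.
z = (0.44667 − 0.50575)/0.03235 = -0.05908/0.03235 = -1.83.
p-value = P(Z > -1.826) ≈ 0.9661, so at α = 0.05 we fail to reject H₀.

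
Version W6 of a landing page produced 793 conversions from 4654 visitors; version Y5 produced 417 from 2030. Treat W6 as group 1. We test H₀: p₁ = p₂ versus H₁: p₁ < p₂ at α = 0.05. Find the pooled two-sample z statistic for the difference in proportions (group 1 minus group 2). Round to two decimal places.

z = -3.42

p̂₁ = 793/4654 ≈ 0.17039, p̂₂ = 417/2030 ≈ 0.20542.
Pooled p̂ = (793+417)/(4654+2030) = 1210/6684 = 0.18103.
SE = √(0.148258 × 0.00070748) = 0.01024.
z = (0.17039 − 0.20542)/0.01024 = -0.03503/0.01024 = -3.42.
p-value = P(Z < -3.420) ≈ 0.0003, so at α = 0.05 we reject H₀.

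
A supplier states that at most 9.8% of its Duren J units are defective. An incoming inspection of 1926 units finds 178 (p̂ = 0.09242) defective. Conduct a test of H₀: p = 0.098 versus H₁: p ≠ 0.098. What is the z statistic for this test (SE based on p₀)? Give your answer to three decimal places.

p̂ = 178/1926 ≈ 0.09242.
Under H₀, SE = √(0.098·0.902/1926) = √(4.58962e-05) = 0.00677.
z = (0.09242 − 0.098)/0.00677 = -0.00558/0.00677 = -0.824.
p-value = 2·P(Z > 0.824) ≈ 0.4101.

z = -0.824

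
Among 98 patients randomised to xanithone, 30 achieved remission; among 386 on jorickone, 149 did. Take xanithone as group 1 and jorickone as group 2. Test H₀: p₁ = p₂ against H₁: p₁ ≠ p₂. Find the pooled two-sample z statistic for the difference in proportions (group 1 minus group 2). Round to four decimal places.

z = -1.4630

p̂₁ = 30/98 = 0.306122, p̂₂ = 149/386 = 0.386010.
Pooled p̂ = (30+149)/(98+386) = 179/484 = 0.369835.
SE = √(p̂(1−p̂)(1/n₁+1/n₂)) = √(0.369835·0.630165·0.0127948) = √(0.00298191) = 0.054607.
z = (0.306122 − 0.386010)/0.054607 = -0.079888/0.054607 = -1.4630.
p-value = 2·P(Z > 1.463) ≈ 0.1435.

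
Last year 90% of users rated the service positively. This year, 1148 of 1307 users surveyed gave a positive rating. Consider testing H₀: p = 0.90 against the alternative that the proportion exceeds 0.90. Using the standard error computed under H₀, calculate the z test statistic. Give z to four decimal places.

z = -2.6093

p̂ = 1148/1307 = 0.8783474.
Under H₀, SE = √(0.9·0.1/1307) = √(6.886e-05) = 0.0082982.
z = (0.8783474 − 0.9)/0.0082982 = -0.0216526/0.0082982 = -2.6093.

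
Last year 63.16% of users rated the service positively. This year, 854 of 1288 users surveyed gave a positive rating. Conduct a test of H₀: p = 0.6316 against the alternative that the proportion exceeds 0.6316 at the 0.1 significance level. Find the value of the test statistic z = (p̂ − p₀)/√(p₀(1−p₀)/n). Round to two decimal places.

p̂ = 854/1288 = 0.6630.
Standard error under H₀: √(0.6316×0.3684/1288) = 0.0134.
z = (0.6630 − 0.6316)/0.0134 = 0.0314/0.0134 = 2.34.
p-value = P(Z > 2.339) ≈ 0.0097, so at α = 0.1 we reject H₀.

z = 2.34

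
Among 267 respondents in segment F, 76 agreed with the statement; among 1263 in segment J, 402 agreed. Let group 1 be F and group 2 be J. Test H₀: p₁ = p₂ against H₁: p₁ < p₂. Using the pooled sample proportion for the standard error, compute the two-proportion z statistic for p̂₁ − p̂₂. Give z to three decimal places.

p̂₁ = 76/267 = 0.28464, p̂₂ = 402/1263 = 0.31829.
Pooled p̂ = (76+402)/(267+1263) = 478/1530 = 0.31242.
SE = √(0.214813 × 0.00453708) = 0.03122.
z = (0.28464 − 0.31829)/0.03122 = -0.03365/0.03122 = -1.078.
p-value = P(Z < -1.078) ≈ 0.1406.

z = -1.078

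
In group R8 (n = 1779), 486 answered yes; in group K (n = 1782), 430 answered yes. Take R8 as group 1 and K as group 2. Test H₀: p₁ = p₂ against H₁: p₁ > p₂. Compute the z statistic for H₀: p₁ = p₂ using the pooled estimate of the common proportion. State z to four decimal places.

p̂₁ = 486/1779 = 0.273187, p̂₂ = 430/1782 = 0.241302.
Pooled p̂ = (486+430)/(1779+1782) = 916/3561 = 0.257231.
SE = √(0.191063 × 0.00112328) = 0.014650.
z = (0.273187 − 0.241302)/0.014650 = 0.031885/0.014650 = 2.1765.
p-value = P(Z > 2.176) ≈ 0.0148.

z = 2.1765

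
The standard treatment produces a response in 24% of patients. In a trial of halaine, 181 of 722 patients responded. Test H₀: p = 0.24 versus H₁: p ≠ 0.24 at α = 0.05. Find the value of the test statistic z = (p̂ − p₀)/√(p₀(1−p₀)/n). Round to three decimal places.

z = 0.673

p̂ = 181/722 = 0.25069.
SE = √(p₀(1−p₀)/n) = √(0.1824/722) = 0.01589.
z = (0.25069 − 0.24)/0.01589 = 0.01069/0.01589 = 0.673.
Two-sided p-value ≈ 2·Φ(−0.673) = 0.5011. With α = 0.05, fail to reject H₀.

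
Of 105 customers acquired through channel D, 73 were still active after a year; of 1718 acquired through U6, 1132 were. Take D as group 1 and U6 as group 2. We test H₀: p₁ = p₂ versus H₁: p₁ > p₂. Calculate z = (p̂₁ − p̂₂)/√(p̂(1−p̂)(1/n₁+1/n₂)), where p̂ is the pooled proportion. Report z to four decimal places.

p̂₁ = 73/105 ≈ 0.695238, p̂₂ = 1132/1718 ≈ 0.658906.
Pooled p̂ = (73+1132)/(105+1718) = 1205/1823 = 0.660998.
SE = √(p̂(1−p̂)(1/n₁+1/n₂)) = √(0.660998·0.339002·0.0101059) = √(0.00226452) = 0.047587.
z = (0.695238 − 0.658906)/0.047587 = 0.036332/0.047587 = 0.7635.

z = 0.7635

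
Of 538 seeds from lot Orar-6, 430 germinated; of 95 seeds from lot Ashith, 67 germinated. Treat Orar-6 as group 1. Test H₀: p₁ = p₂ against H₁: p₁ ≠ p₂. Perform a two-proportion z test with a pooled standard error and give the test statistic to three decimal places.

p̂₁ = 430/538 ≈ 0.79926, p̂₂ = 67/95 ≈ 0.70526.
Pooled p̂ = (430+67)/(538+95) = 497/633 = 0.78515.
SE = √(p̂(1−p̂)(1/n₁+1/n₂)) = √(0.78515·0.21485·0.0123851) = √(0.00208923) = 0.04571.
z = (0.79926 − 0.70526)/0.04571 = 0.09400/0.04571 = 2.056.
Two-sided p-value ≈ 2·Φ(−2.056) = 0.0397.

z = 2.056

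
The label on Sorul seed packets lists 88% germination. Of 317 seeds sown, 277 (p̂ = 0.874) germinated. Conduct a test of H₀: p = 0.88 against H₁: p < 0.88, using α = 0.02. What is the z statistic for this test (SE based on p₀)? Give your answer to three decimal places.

z = -0.339

p̂ = 277/317 ≈ 0.87382.
SE = √(p₀(1−p₀)/n) = √(0.1056/317) = 0.01825.
z = (0.87382 − 0.88)/0.01825 = -0.00618/0.01825 = -0.339.
p-value = P(Z < -0.339) ≈ 0.3674, so at α = 0.02 we fail to reject H₀.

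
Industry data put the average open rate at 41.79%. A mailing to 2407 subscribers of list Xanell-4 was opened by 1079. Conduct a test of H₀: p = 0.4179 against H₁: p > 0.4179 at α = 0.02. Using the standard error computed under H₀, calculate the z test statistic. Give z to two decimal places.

z = 3.02

p̂ = 1079/2407 ≈ 0.44828.
SE = √(p₀(1−p₀)/n) = √(0.24326/2407) = 0.01005.
z = (0.44828 − 0.4179)/0.01005 = 0.03038/0.01005 = 3.02.
p-value = P(Z > 3.022) ≈ 0.0013, so at α = 0.02 we reject H₀.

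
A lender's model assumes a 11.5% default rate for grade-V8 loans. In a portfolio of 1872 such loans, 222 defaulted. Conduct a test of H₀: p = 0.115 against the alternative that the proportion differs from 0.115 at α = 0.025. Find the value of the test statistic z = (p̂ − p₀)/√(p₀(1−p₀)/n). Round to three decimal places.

p̂ = 222/1872 ≈ 0.11859.
SE = √(p₀(1−p₀)/n) = √(0.10178/1872) = 0.00737.
z = (0.11859 − 0.115)/0.00737 = 0.00359/0.00737 = 0.487.
Two-sided p-value ≈ 2·Φ(−0.487) = 0.6264. With α = 0.025, fail to reject H₀.

z = 0.487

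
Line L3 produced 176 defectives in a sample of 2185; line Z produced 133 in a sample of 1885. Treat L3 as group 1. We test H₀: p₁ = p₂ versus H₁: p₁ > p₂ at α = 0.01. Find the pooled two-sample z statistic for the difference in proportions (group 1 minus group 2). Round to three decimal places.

z = 1.200

p̂₁ = 176/2185 ≈ 0.080549, p̂₂ = 133/1885 ≈ 0.070557.
Pooled p̂ = (176+133)/(2185+1885) = 309/4070 = 0.075921.
SE = √(p̂(1−p̂)(1/n₁+1/n₂)) = √(0.075921·0.924079·0.00098817) = √(6.93274e-05) = 0.008326.
z = (0.080549 − 0.070557)/0.008326 = 0.009992/0.008326 = 1.200.
p-value = P(Z > 1.200) ≈ 0.1151; since p > α = 0.01, fail to reject H₀.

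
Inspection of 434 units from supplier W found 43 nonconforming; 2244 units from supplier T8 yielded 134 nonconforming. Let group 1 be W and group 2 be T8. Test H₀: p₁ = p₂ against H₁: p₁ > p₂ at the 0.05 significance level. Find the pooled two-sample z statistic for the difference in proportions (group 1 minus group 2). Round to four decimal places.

z = 3.0214

p̂₁ = 43/434 ≈ 0.099078, p̂₂ = 134/2244 ≈ 0.059715.
Pooled p̂ = (43+134)/(434+2244) = 177/2678 = 0.066094.
SE = √(p̂(1−p̂)(1/n₁+1/n₂)) = √(0.066094·0.933906·0.00274978) = √(0.000169732) = 0.013028.
z = (0.099078 − 0.059715)/0.013028 = 0.039363/0.013028 = 3.0214.
p-value = P(Z > 3.021) ≈ 0.0013. With α = 0.05, reject H₀.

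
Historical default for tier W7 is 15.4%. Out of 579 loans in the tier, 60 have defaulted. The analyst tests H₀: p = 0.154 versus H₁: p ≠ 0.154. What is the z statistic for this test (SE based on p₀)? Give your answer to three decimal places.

z = -3.358

p̂ = 60/579 = 0.10363.
SE = √(p₀(1−p₀)/n) = √(0.13028/579) = 0.01500.
z = (0.10363 − 0.154)/0.01500 = -0.05037/0.01500 = -3.358.
Two-sided p-value ≈ 2·Φ(−3.358) = 0.0008.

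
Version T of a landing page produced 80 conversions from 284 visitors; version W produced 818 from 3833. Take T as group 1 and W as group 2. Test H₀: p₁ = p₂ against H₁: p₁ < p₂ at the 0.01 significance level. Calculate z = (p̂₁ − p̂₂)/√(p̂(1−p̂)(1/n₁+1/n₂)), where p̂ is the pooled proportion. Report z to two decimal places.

z = 2.69

p̂₁ = 80/284 ≈ 0.2817, p̂₂ = 818/3833 ≈ 0.2134.
Pooled p̂ = (80+818)/(284+3833) = 898/4117 = 0.2181.
SE = √(0.170544 × 0.00378202) = 0.0254.
z = (0.2817 − 0.2134)/0.0254 = 0.0683/0.0254 = 2.69.
p-value = P(Z < 2.689) ≈ 0.9964; since p > α = 0.01, fail to reject H₀.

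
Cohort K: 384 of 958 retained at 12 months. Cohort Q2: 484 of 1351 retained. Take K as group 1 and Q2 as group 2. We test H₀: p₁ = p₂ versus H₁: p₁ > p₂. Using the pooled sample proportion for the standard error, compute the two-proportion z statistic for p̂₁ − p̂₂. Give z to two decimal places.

z = 2.08

p̂₁ = 384/958 ≈ 0.40084, p̂₂ = 484/1351 ≈ 0.35825.
Pooled p̂ = (384+484)/(958+1351) = 868/2309 = 0.37592.
SE = √(0.234604 × 0.00178403) = 0.02046.
z = (0.40084 − 0.35825)/0.02046 = 0.04259/0.02046 = 2.08.
p-value = P(Z > 2.081) ≈ 0.0187.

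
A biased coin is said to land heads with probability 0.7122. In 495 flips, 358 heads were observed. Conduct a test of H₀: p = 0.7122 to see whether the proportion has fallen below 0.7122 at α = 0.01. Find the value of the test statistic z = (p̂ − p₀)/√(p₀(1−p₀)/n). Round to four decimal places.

z = 0.5422

p̂ = 358/495 ≈ 0.7232323.
Under H₀, SE = √(0.7122·0.2878/495) = √(0.000414083) = 0.0203490.
z = (0.7232323 − 0.7122)/0.0203490 = 0.0110323/0.0203490 = 0.5422.
p-value = P(Z < 0.542) ≈ 0.7061, so at α = 0.01 we fail to reject H₀.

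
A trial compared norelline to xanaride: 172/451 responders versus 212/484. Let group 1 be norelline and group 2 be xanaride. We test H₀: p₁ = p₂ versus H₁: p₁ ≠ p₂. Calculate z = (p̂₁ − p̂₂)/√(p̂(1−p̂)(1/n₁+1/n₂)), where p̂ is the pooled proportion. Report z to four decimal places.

z = -1.7592

p̂₁ = 172/451 = 0.381375, p̂₂ = 212/484 = 0.438017.
Pooled p̂ = (172+212)/(451+484) = 384/935 = 0.410695.
SE = √(0.242025 × 0.00428341) = 0.032198.
z = (0.381375 − 0.438017)/0.032198 = -0.056642/0.032198 = -1.7592.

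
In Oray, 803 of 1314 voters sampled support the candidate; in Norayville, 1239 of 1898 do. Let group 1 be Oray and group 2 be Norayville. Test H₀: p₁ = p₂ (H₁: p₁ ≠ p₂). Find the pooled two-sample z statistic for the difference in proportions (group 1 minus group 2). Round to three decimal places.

z = -2.414

p̂₁ = 803/1314 = 0.6111111, p̂₂ = 1239/1898 = 0.6527924.
Pooled p̂ = (803+1239)/(1314+1898) = 2042/3212 = 0.6357410.
SE = √(0.231574 × 0.00128791) = 0.0172698.
z = (0.6111111 − 0.6527924)/0.0172698 = -0.0416813/0.0172698 = -2.414.
Two-sided p-value ≈ 2·Φ(−2.414) = 0.0158.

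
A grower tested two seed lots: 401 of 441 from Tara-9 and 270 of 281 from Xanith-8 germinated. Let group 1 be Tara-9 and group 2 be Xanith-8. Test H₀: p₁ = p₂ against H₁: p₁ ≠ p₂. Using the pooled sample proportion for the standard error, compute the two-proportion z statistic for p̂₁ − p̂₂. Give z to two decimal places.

p̂₁ = 401/441 ≈ 0.90930, p̂₂ = 270/281 ≈ 0.96085.
Pooled p̂ = (401+270)/(441+281) = 671/722 = 0.92936.
SE = √(p̂(1−p̂)(1/n₁+1/n₂)) = √(0.92936·0.07064·0.00582629) = √(0.000382482) = 0.01956.
z = (0.90930 − 0.96085)/0.01956 = -0.05155/0.01956 = -2.64.
p-value = 2·P(Z > 2.636) ≈ 0.0084.

z = -2.64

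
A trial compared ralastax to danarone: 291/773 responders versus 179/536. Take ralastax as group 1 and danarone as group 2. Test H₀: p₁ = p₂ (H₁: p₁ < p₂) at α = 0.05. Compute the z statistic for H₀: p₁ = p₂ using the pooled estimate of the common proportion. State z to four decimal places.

p̂₁ = 291/773 = 0.376455, p̂₂ = 179/536 = 0.333955.
Pooled p̂ = (291+179)/(773+536) = 470/1309 = 0.359053.
SE = √(p̂(1−p̂)(1/n₁+1/n₂)) = √(0.359053·0.640947·0.00315933) = √(0.000727069) = 0.026964.
z = (0.376455 − 0.333955)/0.026964 = 0.042500/0.026964 = 1.5762.
p-value = P(Z < 1.576) ≈ 0.9425, so at α = 0.05 we fail to reject H₀.

z = 1.5762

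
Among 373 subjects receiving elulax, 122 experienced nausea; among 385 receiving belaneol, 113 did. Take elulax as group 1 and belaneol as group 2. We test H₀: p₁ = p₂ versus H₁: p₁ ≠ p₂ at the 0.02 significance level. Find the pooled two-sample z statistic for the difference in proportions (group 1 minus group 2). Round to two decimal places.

p̂₁ = 122/373 ≈ 0.3271, p̂₂ = 113/385 ≈ 0.2935.
Pooled p̂ = (122+113)/(373+385) = 235/758 = 0.3100.
SE = √(p̂(1−p̂)(1/n₁+1/n₂)) = √(0.3100·0.6900·0.00527837) = √(0.0011291) = 0.0336.
z = (0.3271 − 0.2935)/0.0336 = 0.0336/0.0336 = 1.00.
Two-sided p-value ≈ 2·Φ(−0.999) = 0.3178; since p > α = 0.02, fail to reject H₀.

z = 1.00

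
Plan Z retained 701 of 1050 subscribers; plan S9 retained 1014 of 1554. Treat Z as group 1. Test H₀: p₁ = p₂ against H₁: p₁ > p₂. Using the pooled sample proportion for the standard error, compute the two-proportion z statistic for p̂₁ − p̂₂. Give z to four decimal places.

p̂₁ = 701/1050 ≈ 0.667619, p̂₂ = 1014/1554 ≈ 0.652510.
Pooled p̂ = (701+1014)/(1050+1554) = 1715/2604 = 0.658602.
SE = √(p̂(1−p̂)(1/n₁+1/n₂)) = √(0.658602·0.341398·0.00159588) = √(0.000358827) = 0.018943.
z = (0.667619 − 0.652510)/0.018943 = 0.015109/0.018943 = 0.7976.

z = 0.7976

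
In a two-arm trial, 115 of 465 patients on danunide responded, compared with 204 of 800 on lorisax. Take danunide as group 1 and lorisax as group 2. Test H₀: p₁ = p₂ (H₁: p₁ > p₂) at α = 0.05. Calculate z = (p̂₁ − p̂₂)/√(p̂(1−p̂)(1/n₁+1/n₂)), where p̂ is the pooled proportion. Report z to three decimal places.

p̂₁ = 115/465 ≈ 0.24731, p̂₂ = 204/800 ≈ 0.25500.
Pooled p̂ = (115+204)/(465+800) = 319/1265 = 0.25217.
SE = √(0.188582 × 0.00340054) = 0.02532.
z = (0.24731 − 0.25500)/0.02532 = -0.00769/0.02532 = -0.304.
p-value = P(Z > -0.304) ≈ 0.6193; since p > α = 0.05, fail to reject H₀.

z = -0.304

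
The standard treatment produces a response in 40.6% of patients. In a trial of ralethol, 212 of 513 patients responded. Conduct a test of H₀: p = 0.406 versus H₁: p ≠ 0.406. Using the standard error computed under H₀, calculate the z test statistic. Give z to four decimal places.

z = 0.3346

p̂ = 212/513 = 0.413255.
Under H₀, SE = √(0.406·0.594/513) = √(0.000470105) = 0.021682.
z = (0.413255 − 0.406)/0.021682 = 0.007255/0.021682 = 0.3346.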